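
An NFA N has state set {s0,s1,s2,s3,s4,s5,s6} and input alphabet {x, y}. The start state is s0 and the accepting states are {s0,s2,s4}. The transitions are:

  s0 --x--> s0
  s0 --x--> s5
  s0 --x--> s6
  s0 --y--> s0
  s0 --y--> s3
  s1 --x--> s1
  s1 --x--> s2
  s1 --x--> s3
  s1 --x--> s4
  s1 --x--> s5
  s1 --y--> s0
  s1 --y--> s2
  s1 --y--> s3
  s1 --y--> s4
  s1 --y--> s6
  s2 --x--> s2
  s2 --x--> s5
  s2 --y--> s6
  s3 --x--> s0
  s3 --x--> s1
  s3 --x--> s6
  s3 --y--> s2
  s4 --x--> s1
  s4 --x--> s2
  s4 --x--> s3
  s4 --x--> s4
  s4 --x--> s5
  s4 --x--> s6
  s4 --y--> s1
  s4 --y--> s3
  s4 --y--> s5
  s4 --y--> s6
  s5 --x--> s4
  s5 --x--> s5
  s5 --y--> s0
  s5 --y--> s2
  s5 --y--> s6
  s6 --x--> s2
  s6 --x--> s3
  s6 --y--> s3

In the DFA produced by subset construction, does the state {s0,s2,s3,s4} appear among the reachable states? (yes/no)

no

Start state of the DFA: {s0}.
{s0} --x--> {s0,s5,s6}  [new]
{s0} --y--> {s0,s3}  [new]
{s0,s5,s6} --x--> {s0,s2,s3,s4,s5,s6}  [new]
{s0,s5,s6} --y--> {s0,s2,s3,s6}  [new]
{s0,s3} --x--> {s0,s1,s5,s6}  [new]
{s0,s3} --y--> {s0,s2,s3}  [new]
{s0,s2,s3,s4,s5,s6} --x--> {s0,s1,s2,s3,s4,s5,s6}  [new]
{s0,s2,s3,s4,s5,s6} --y--> {s0,s1,s2,s3,s5,s6}  [new]
{s0,s2,s3,s6} --x--> {s0,s1,s2,s3,s5,s6}  [seen]
{s0,s2,s3,s6} --y--> {s0,s2,s3,s6}  [seen]
{s0,s1,s5,s6} --x--> {s0,s1,s2,s3,s4,s5,s6}  [seen]
{s0,s1,s5,s6} --y--> {s0,s2,s3,s4,s6}  [new]
{s0,s2,s3} --x--> {s0,s1,s2,s5,s6}  [new]
{s0,s2,s3} --y--> {s0,s2,s3,s6}  [seen]
{s0,s1,s2,s3,s4,s5,s6} --x--> {s0,s1,s2,s3,s4,s5,s6}  [seen]
{s0,s1,s2,s3,s4,s5,s6} --y--> {s0,s1,s2,s3,s4,s5,s6}  [seen]
{s0,s1,s2,s3,s5,s6} --x--> {s0,s1,s2,s3,s4,s5,s6}  [seen]
{s0,s1,s2,s3,s5,s6} --y--> {s0,s2,s3,s4,s6}  [seen]
{s0,s2,s3,s4,s6} --x--> {s0,s1,s2,s3,s4,s5,s6}  [seen]
{s0,s2,s3,s4,s6} --y--> {s0,s1,s2,s3,s5,s6}  [seen]
{s0,s1,s2,s5,s6} --x--> {s0,s1,s2,s3,s4,s5,s6}  [seen]
{s0,s1,s2,s5,s6} --y--> {s0,s2,s3,s4,s6}  [seen]
Reachable DFA states: {s0}, {s0,s5,s6}, {s0,s3}, {s0,s2,s3,s4,s5,s6}, {s0,s2,s3,s6}, {s0,s1,s5,s6}, {s0,s2,s3}, {s0,s1,s2,s3,s4,s5,s6}, {s0,s1,s2,s3,s5,s6}, {s0,s2,s3,s4,s6}, {s0,s1,s2,s5,s6}.
{s0,s2,s3,s4} is not among them.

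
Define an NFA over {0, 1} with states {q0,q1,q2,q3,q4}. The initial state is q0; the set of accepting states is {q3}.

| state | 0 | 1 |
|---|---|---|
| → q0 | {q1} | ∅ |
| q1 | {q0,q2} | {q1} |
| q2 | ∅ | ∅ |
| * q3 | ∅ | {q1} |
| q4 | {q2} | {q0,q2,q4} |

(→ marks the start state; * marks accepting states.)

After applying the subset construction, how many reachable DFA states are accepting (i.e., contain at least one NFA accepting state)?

0

Start state of the DFA: {q0}.
{q0} --0--> {q1}  [new]
{q0} --1--> ∅  [new]
{q1} --0--> {q0,q2}  [new]
{q1} --1--> {q1}  [seen]
∅ --0--> ∅  [seen]
∅ --1--> ∅  [seen]
{q0,q2} --0--> {q1}  [seen]
{q0,q2} --1--> ∅  [seen]
Reachable DFA states: {q0}, {q1}, ∅, {q0,q2}.
Accepting DFA states (contain an NFA accepting state): none.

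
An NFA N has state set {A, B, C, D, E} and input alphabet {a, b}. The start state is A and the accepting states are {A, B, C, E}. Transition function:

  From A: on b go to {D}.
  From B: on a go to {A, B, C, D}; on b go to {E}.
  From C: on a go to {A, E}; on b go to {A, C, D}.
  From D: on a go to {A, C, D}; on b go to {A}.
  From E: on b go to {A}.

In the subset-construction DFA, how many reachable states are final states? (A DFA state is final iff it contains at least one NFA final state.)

Start state of the DFA: {A}.
{A} --a--> ∅  [new]
{A} --b--> {D}  [new]
∅ --a--> ∅  [seen]
∅ --b--> ∅  [seen]
{D} --a--> {A, C, D}  [new]
{D} --b--> {A}  [seen]
{A, C, D} --a--> {A, C, D, E}  [new]
{A, C, D} --b--> {A, C, D}  [seen]
{A, C, D, E} --a--> {A, C, D, E}  [seen]
{A, C, D, E} --b--> {A, C, D}  [seen]
Reachable DFA states: {A}, ∅, {D}, {A, C, D}, {A, C, D, E}.
Accepting DFA states (contain an NFA accepting state): {A}, {A, C, D}, {A, C, D, E}.

3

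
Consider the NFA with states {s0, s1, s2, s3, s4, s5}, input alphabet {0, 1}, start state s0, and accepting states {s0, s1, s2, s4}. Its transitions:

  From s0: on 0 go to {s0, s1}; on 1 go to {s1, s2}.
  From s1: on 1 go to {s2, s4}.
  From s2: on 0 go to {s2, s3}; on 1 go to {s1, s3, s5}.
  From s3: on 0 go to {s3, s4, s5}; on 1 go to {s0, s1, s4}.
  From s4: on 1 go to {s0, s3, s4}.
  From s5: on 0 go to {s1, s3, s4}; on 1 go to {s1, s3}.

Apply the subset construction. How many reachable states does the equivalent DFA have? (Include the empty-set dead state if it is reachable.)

10

Start state of the DFA: {s0}.
{s0} --0--> {s0, s1}  [new]
{s0} --1--> {s1, s2}  [new]
{s0, s1} --0--> {s0, s1}  [seen]
{s0, s1} --1--> {s1, s2, s4}  [new]
{s1, s2} --0--> {s2, s3}  [new]
{s1, s2} --1--> {s1, s2, s3, s4, s5}  [new]
{s1, s2, s4} --0--> {s2, s3}  [seen]
{s1, s2, s4} --1--> {s0, s1, s2, s3, s4, s5}  [new]
{s2, s3} --0--> {s2, s3, s4, s5}  [new]
{s2, s3} --1--> {s0, s1, s3, s4, s5}  [new]
{s1, s2, s3, s4, s5} --0--> {s1, s2, s3, s4, s5}  [seen]
{s1, s2, s3, s4, s5} --1--> {s0, s1, s2, s3, s4, s5}  [seen]
{s0, s1, s2, s3, s4, s5} --0--> {s0, s1, s2, s3, s4, s5}  [seen]
{s0, s1, s2, s3, s4, s5} --1--> {s0, s1, s2, s3, s4, s5}  [seen]
{s2, s3, s4, s5} --0--> {s1, s2, s3, s4, s5}  [seen]
{s2, s3, s4, s5} --1--> {s0, s1, s3, s4, s5}  [seen]
{s0, s1, s3, s4, s5} --0--> {s0, s1, s3, s4, s5}  [seen]
{s0, s1, s3, s4, s5} --1--> {s0, s1, s2, s3, s4}  [new]
{s0, s1, s2, s3, s4} --0--> {s0, s1, s2, s3, s4, s5}  [seen]
{s0, s1, s2, s3, s4} --1--> {s0, s1, s2, s3, s4, s5}  [seen]
Reachable DFA states: {s0}, {s0, s1}, {s1, s2}, {s1, s2, s4}, {s2, s3}, {s1, s2, s3, s4, s5}, {s0, s1, s2, s3, s4, s5}, {s2, s3, s4, s5}, {s0, s1, s3, s4, s5}, {s0, s1, s2, s3, s4}.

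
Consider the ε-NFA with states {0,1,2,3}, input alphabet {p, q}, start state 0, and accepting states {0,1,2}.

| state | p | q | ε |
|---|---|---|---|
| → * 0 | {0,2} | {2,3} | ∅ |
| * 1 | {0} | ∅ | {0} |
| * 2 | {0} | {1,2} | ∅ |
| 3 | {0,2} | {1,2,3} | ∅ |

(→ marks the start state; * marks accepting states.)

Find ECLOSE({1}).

{0,1}

Begin with {1}.
1 →ε {0}; add 0.
ε-closure = {0,1}.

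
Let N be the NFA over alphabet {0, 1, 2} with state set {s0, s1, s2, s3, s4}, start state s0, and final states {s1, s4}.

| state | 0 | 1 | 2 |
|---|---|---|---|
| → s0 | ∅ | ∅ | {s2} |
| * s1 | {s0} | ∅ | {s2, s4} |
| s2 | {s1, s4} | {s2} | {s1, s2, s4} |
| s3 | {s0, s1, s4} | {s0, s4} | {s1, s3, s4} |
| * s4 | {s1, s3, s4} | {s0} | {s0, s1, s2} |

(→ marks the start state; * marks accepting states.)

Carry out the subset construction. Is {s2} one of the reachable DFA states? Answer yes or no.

yes

Start state of the DFA: {s0}.
{s0} --0--> ∅  [new]
{s0} --1--> ∅  [seen]
{s0} --2--> {s2}  [new]
∅ --0--> ∅  [seen]
∅ --1--> ∅  [seen]
∅ --2--> ∅  [seen]
{s2} --0--> {s1, s4}  [new]
{s2} --1--> {s2}  [seen]
{s2} --2--> {s1, s2, s4}  [new]
{s1, s4} --0--> {s0, s1, s3, s4}  [new]
{s1, s4} --1--> {s0}  [seen]
{s1, s4} --2--> {s0, s1, s2, s4}  [new]
{s1, s2, s4} --0--> {s0, s1, s3, s4}  [seen]
{s1, s2, s4} --1--> {s0, s2}  [new]
{s1, s2, s4} --2--> {s0, s1, s2, s4}  [seen]
{s0, s1, s3, s4} --0--> {s0, s1, s3, s4}  [seen]
{s0, s1, s3, s4} --1--> {s0, s4}  [new]
{s0, s1, s3, s4} --2--> {s0, s1, s2, s3, s4}  [new]
{s0, s1, s2, s4} --0--> {s0, s1, s3, s4}  [seen]
{s0, s1, s2, s4} --1--> {s0, s2}  [seen]
{s0, s1, s2, s4} --2--> {s0, s1, s2, s4}  [seen]
{s0, s2} --0--> {s1, s4}  [seen]
{s0, s2} --1--> {s2}  [seen]
{s0, s2} --2--> {s1, s2, s4}  [seen]
{s0, s4} --0--> {s1, s3, s4}  [new]
{s0, s4} --1--> {s0}  [seen]
{s0, s4} --2--> {s0, s1, s2}  [new]
{s0, s1, s2, s3, s4} --0--> {s0, s1, s3, s4}  [seen]
{s0, s1, s2, s3, s4} --1--> {s0, s2, s4}  [new]
{s0, s1, s2, s3, s4} --2--> {s0, s1, s2, s3, s4}  [seen]
{s1, s3, s4} --0--> {s0, s1, s3, s4}  [seen]
{s1, s3, s4} --1--> {s0, s4}  [seen]
{s1, s3, s4} --2--> {s0, s1, s2, s3, s4}  [seen]
{s0, s1, s2} --0--> {s0, s1, s4}  [new]
{s0, s1, s2} --1--> {s2}  [seen]
{s0, s1, s2} --2--> {s1, s2, s4}  [seen]
{s0, s2, s4} --0--> {s1, s3, s4}  [seen]
{s0, s2, s4} --1--> {s0, s2}  [seen]
{s0, s2, s4} --2--> {s0, s1, s2, s4}  [seen]
{s0, s1, s4} --0--> {s0, s1, s3, s4}  [seen]
{s0, s1, s4} --1--> {s0}  [seen]
{s0, s1, s4} --2--> {s0, s1, s2, s4}  [seen]
Reachable DFA states: {s0}, ∅, {s2}, {s1, s4}, {s1, s2, s4}, {s0, s1, s3, s4}, {s0, s1, s2, s4}, {s0, s2}, {s0, s4}, {s0, s1, s2, s3, s4}, {s1, s3, s4}, {s0, s1, s2}, {s0, s2, s4}, {s0, s1, s4}.
{s2} is among them.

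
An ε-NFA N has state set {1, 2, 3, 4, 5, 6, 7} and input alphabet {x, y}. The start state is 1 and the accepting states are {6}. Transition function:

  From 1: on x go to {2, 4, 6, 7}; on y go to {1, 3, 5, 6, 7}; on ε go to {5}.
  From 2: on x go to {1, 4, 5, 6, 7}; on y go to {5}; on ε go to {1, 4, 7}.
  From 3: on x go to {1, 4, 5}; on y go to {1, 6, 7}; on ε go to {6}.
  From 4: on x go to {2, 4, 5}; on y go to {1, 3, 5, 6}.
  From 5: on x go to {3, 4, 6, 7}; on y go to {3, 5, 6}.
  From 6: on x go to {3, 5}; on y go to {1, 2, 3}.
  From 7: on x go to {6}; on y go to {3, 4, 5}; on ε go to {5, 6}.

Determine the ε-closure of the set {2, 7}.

Begin with {2, 7}.
2 →ε {1, 4, 7}; add 1, 4.
1 →ε {5}; add 5.
7 →ε {5, 6}; add 6.
ε-closure = {1, 2, 4, 5, 6, 7}.

{1, 2, 4, 5, 6, 7}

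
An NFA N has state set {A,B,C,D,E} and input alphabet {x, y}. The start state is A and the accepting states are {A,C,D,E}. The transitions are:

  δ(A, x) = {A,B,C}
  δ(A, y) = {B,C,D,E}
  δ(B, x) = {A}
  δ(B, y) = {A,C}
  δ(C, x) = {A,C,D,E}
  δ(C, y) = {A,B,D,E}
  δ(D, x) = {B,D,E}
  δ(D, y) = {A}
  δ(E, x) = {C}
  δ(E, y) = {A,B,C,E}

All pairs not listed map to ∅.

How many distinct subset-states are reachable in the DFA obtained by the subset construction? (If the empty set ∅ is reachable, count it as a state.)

4

Start state of the DFA: {A}.
{A} --x--> {A,B,C}  [new]
{A} --y--> {B,C,D,E}  [new]
{A,B,C} --x--> {A,B,C,D,E}  [new]
{A,B,C} --y--> {A,B,C,D,E}  [seen]
{B,C,D,E} --x--> {A,B,C,D,E}  [seen]
{B,C,D,E} --y--> {A,B,C,D,E}  [seen]
{A,B,C,D,E} --x--> {A,B,C,D,E}  [seen]
{A,B,C,D,E} --y--> {A,B,C,D,E}  [seen]
Reachable DFA states: {A}, {A,B,C}, {B,C,D,E}, {A,B,C,D,E}.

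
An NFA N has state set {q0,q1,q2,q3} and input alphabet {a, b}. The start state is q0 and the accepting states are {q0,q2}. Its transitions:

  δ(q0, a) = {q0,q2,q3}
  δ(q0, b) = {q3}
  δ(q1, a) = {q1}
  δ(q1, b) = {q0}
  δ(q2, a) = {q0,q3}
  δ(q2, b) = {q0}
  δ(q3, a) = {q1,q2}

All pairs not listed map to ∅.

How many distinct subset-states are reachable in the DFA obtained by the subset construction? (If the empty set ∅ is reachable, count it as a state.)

8

Start state of the DFA: {q0}.
{q0} --a--> {q0,q2,q3}  [new]
{q0} --b--> {q3}  [new]
{q0,q2,q3} --a--> {q0,q1,q2,q3}  [new]
{q0,q2,q3} --b--> {q0,q3}  [new]
{q3} --a--> {q1,q2}  [new]
{q3} --b--> ∅  [new]
{q0,q1,q2,q3} --a--> {q0,q1,q2,q3}  [seen]
{q0,q1,q2,q3} --b--> {q0,q3}  [seen]
{q0,q3} --a--> {q0,q1,q2,q3}  [seen]
{q0,q3} --b--> {q3}  [seen]
{q1,q2} --a--> {q0,q1,q3}  [new]
{q1,q2} --b--> {q0}  [seen]
∅ --a--> ∅  [seen]
∅ --b--> ∅  [seen]
{q0,q1,q3} --a--> {q0,q1,q2,q3}  [seen]
{q0,q1,q3} --b--> {q0,q3}  [seen]
Reachable DFA states: {q0}, {q0,q2,q3}, {q3}, {q0,q1,q2,q3}, {q0,q3}, {q1,q2}, ∅, {q0,q1,q3}.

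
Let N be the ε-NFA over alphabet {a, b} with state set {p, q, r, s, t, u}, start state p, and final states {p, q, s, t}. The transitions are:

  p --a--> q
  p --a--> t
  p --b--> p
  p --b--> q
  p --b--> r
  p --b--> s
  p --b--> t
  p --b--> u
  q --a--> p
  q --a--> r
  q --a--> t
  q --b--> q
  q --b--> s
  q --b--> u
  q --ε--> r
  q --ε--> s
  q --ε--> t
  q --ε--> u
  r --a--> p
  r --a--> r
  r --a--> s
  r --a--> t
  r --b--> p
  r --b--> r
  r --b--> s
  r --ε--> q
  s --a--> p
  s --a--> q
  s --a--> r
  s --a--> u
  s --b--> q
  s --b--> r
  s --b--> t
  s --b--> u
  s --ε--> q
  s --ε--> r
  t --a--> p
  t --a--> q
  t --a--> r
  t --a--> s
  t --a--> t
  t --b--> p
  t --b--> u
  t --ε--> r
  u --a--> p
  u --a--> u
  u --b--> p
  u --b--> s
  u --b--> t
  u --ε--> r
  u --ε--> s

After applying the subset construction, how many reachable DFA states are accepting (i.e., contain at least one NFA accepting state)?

3

Start state of the DFA: {p} (ε-closure of the NFA start).
{p} --a--> {q, r, s, t, u}  [new]
{p} --b--> {p, q, r, s, t, u}  [new]
{q, r, s, t, u} --a--> {p, q, r, s, t, u}  [seen]
{q, r, s, t, u} --b--> {p, q, r, s, t, u}  [seen]
{p, q, r, s, t, u} --a--> {p, q, r, s, t, u}  [seen]
{p, q, r, s, t, u} --b--> {p, q, r, s, t, u}  [seen]
Reachable DFA states: {p}, {q, r, s, t, u}, {p, q, r, s, t, u}.
Accepting DFA states (contain an NFA accepting state): {p}, {q, r, s, t, u}, {p, q, r, s, t, u}.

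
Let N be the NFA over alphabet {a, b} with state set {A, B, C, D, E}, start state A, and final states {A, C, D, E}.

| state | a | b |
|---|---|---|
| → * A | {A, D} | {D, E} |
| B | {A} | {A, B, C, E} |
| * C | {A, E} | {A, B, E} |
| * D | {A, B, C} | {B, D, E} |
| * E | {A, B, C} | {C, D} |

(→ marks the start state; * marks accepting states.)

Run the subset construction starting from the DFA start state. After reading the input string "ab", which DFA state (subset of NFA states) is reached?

{B, D, E}

Start: {A}.
δ(A,a) = {A, D}.
Union: {A, D}.
After a: {A, D}.
δ(A,b) = {D, E}; δ(D,b) = {B, D, E}.
Union: {B, D, E}.
After b: {B, D, E}.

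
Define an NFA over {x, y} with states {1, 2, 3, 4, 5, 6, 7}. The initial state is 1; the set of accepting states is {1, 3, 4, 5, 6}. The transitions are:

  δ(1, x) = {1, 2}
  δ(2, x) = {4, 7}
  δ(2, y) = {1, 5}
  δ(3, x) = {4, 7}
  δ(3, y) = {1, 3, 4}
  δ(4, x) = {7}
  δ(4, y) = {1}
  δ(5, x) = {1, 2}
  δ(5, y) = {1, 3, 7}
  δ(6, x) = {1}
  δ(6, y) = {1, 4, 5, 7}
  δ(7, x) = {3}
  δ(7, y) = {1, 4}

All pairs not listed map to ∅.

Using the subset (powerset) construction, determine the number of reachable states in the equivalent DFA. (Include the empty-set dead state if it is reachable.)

Start state of the DFA: {1}.
{1} --x--> {1, 2}  [new]
{1} --y--> ∅  [new]
{1, 2} --x--> {1, 2, 4, 7}  [new]
{1, 2} --y--> {1, 5}  [new]
∅ --x--> ∅  [seen]
∅ --y--> ∅  [seen]
{1, 2, 4, 7} --x--> {1, 2, 3, 4, 7}  [new]
{1, 2, 4, 7} --y--> {1, 4, 5}  [new]
{1, 5} --x--> {1, 2}  [seen]
{1, 5} --y--> {1, 3, 7}  [new]
{1, 2, 3, 4, 7} --x--> {1, 2, 3, 4, 7}  [seen]
{1, 2, 3, 4, 7} --y--> {1, 3, 4, 5}  [new]
{1, 4, 5} --x--> {1, 2, 7}  [new]
{1, 4, 5} --y--> {1, 3, 7}  [seen]
{1, 3, 7} --x--> {1, 2, 3, 4, 7}  [seen]
{1, 3, 7} --y--> {1, 3, 4}  [new]
{1, 3, 4, 5} --x--> {1, 2, 4, 7}  [seen]
{1, 3, 4, 5} --y--> {1, 3, 4, 7}  [new]
{1, 2, 7} --x--> {1, 2, 3, 4, 7}  [seen]
{1, 2, 7} --y--> {1, 4, 5}  [seen]
{1, 3, 4} --x--> {1, 2, 4, 7}  [seen]
{1, 3, 4} --y--> {1, 3, 4}  [seen]
{1, 3, 4, 7} --x--> {1, 2, 3, 4, 7}  [seen]
{1, 3, 4, 7} --y--> {1, 3, 4}  [seen]
Reachable DFA states: {1}, {1, 2}, ∅, {1, 2, 4, 7}, {1, 5}, {1, 2, 3, 4, 7}, {1, 4, 5}, {1, 3, 7}, {1, 3, 4, 5}, {1, 2, 7}, {1, 3, 4}, {1, 3, 4, 7}.

12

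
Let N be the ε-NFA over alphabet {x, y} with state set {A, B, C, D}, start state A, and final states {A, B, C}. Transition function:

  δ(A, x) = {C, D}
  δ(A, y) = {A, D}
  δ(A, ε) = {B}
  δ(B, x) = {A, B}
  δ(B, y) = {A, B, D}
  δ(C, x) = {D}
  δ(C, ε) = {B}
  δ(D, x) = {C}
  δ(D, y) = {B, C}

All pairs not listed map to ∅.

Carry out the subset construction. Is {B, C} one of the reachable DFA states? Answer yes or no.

no

Start state of the DFA: {A, B} (ε-closure of the NFA start).
{A, B} --x--> {A, B, C, D}  [new]
{A, B} --y--> {A, B, D}  [new]
{A, B, C, D} --x--> {A, B, C, D}  [seen]
{A, B, C, D} --y--> {A, B, C, D}  [seen]
{A, B, D} --x--> {A, B, C, D}  [seen]
{A, B, D} --y--> {A, B, C, D}  [seen]
Reachable DFA states: {A, B}, {A, B, C, D}, {A, B, D}.
{B, C} is not among them.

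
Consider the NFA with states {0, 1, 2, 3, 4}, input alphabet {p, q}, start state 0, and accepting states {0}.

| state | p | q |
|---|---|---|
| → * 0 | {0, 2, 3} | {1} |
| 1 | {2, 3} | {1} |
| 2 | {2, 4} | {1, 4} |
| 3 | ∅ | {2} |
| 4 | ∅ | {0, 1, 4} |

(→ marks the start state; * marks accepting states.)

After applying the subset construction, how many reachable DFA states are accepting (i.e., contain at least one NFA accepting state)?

5

Start state of the DFA: {0}.
{0} --p--> {0, 2, 3}  [new]
{0} --q--> {1}  [new]
{0, 2, 3} --p--> {0, 2, 3, 4}  [new]
{0, 2, 3} --q--> {1, 2, 4}  [new]
{1} --p--> {2, 3}  [new]
{1} --q--> {1}  [seen]
{0, 2, 3, 4} --p--> {0, 2, 3, 4}  [seen]
{0, 2, 3, 4} --q--> {0, 1, 2, 4}  [new]
{1, 2, 4} --p--> {2, 3, 4}  [new]
{1, 2, 4} --q--> {0, 1, 4}  [new]
{2, 3} --p--> {2, 4}  [new]
{2, 3} --q--> {1, 2, 4}  [seen]
{0, 1, 2, 4} --p--> {0, 2, 3, 4}  [seen]
{0, 1, 2, 4} --q--> {0, 1, 4}  [seen]
{2, 3, 4} --p--> {2, 4}  [seen]
{2, 3, 4} --q--> {0, 1, 2, 4}  [seen]
{0, 1, 4} --p--> {0, 2, 3}  [seen]
{0, 1, 4} --q--> {0, 1, 4}  [seen]
{2, 4} --p--> {2, 4}  [seen]
{2, 4} --q--> {0, 1, 4}  [seen]
Reachable DFA states: {0}, {0, 2, 3}, {1}, {0, 2, 3, 4}, {1, 2, 4}, {2, 3}, {0, 1, 2, 4}, {2, 3, 4}, {0, 1, 4}, {2, 4}.
Accepting DFA states (contain an NFA accepting state): {0}, {0, 2, 3}, {0, 2, 3, 4}, {0, 1, 2, 4}, {0, 1, 4}.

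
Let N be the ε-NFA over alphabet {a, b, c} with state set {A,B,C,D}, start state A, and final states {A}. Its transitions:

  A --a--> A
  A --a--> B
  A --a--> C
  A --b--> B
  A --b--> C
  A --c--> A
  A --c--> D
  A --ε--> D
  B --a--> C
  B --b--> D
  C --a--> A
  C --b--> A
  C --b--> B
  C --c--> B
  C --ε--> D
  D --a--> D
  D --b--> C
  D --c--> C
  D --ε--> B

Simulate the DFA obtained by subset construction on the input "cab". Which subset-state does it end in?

{A,B,C,D}

Start: {A,B,D}.
δ(A,c) = {A,D}; δ(B,c) = ∅; δ(D,c) = {C}.
Union: {A,C,D}.
ε-closure gives {A,B,C,D}.
After c: {A,B,C,D}.
δ(A,a) = {A,B,C}; δ(B,a) = {C}; δ(C,a) = {A}; δ(D,a) = {D}.
Union: {A,B,C,D}.
After a: {A,B,C,D}.
δ(A,b) = {B,C}; δ(B,b) = {D}; δ(C,b) = {A,B}; δ(D,b) = {C}.
Union: {A,B,C,D}.
After b: {A,B,C,D}.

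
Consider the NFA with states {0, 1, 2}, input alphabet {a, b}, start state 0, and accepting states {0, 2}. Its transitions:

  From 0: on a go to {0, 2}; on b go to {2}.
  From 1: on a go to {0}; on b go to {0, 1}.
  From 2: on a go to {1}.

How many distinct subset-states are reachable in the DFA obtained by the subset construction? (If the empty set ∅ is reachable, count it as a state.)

Start state of the DFA: {0}.
{0} --a--> {0, 2}  [new]
{0} --b--> {2}  [new]
{0, 2} --a--> {0, 1, 2}  [new]
{0, 2} --b--> {2}  [seen]
{2} --a--> {1}  [new]
{2} --b--> ∅  [new]
{0, 1, 2} --a--> {0, 1, 2}  [seen]
{0, 1, 2} --b--> {0, 1, 2}  [seen]
{1} --a--> {0}  [seen]
{1} --b--> {0, 1}  [new]
∅ --a--> ∅  [seen]
∅ --b--> ∅  [seen]
{0, 1} --a--> {0, 2}  [seen]
{0, 1} --b--> {0, 1, 2}  [seen]
Reachable DFA states: {0}, {0, 2}, {2}, {0, 1, 2}, {1}, ∅, {0, 1}.

7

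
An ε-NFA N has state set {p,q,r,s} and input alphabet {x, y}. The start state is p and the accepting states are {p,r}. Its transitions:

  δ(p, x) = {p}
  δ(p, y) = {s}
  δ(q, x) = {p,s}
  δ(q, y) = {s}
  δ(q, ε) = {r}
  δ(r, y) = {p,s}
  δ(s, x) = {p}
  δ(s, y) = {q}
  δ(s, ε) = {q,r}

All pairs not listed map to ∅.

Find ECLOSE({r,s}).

Begin with {r,s}.
s →ε {q,r}; add q.
ε-closure = {q,r,s}.

{q,r,s}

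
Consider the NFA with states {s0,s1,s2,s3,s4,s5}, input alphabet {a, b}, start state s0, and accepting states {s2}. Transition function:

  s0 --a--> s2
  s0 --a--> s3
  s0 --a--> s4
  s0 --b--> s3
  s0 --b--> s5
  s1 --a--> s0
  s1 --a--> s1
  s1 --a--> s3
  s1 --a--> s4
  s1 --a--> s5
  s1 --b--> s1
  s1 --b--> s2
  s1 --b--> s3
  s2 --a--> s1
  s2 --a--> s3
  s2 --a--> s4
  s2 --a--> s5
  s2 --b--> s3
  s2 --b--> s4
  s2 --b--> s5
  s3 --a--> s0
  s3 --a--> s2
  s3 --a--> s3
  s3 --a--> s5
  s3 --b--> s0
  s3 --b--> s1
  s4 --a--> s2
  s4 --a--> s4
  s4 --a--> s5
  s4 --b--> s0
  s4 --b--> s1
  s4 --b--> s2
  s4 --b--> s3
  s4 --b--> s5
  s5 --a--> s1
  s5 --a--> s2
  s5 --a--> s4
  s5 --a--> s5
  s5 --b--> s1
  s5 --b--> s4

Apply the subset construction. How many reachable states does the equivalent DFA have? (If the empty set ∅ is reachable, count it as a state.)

Start state of the DFA: {s0}.
{s0} --a--> {s2,s3,s4}  [new]
{s0} --b--> {s3,s5}  [new]
{s2,s3,s4} --a--> {s0,s1,s2,s3,s4,s5}  [new]
{s2,s3,s4} --b--> {s0,s1,s2,s3,s4,s5}  [seen]
{s3,s5} --a--> {s0,s1,s2,s3,s4,s5}  [seen]
{s3,s5} --b--> {s0,s1,s4}  [new]
{s0,s1,s2,s3,s4,s5} --a--> {s0,s1,s2,s3,s4,s5}  [seen]
{s0,s1,s2,s3,s4,s5} --b--> {s0,s1,s2,s3,s4,s5}  [seen]
{s0,s1,s4} --a--> {s0,s1,s2,s3,s4,s5}  [seen]
{s0,s1,s4} --b--> {s0,s1,s2,s3,s5}  [new]
{s0,s1,s2,s3,s5} --a--> {s0,s1,s2,s3,s4,s5}  [seen]
{s0,s1,s2,s3,s5} --b--> {s0,s1,s2,s3,s4,s5}  [seen]
Reachable DFA states: {s0}, {s2,s3,s4}, {s3,s5}, {s0,s1,s2,s3,s4,s5}, {s0,s1,s4}, {s0,s1,s2,s3,s5}.

6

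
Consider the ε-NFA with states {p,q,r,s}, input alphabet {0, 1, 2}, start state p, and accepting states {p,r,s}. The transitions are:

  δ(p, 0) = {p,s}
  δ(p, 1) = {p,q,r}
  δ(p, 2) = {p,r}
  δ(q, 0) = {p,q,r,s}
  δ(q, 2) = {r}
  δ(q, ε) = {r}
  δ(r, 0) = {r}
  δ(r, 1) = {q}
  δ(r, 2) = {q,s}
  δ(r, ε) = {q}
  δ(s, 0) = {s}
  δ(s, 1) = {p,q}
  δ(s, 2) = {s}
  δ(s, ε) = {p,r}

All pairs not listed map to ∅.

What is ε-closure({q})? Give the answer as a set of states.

Begin with {q}.
q →ε {r}; add r.
ε-closure = {q,r}.

{q,r}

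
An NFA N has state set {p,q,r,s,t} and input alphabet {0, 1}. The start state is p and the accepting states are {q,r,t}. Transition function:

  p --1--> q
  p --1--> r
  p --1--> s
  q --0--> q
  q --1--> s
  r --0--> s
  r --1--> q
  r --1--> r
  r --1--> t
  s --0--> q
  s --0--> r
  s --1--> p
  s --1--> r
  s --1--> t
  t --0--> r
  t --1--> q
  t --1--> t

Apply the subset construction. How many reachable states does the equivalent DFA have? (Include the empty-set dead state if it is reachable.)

Start state of the DFA: {p}.
{p} --0--> ∅  [new]
{p} --1--> {q,r,s}  [new]
∅ --0--> ∅  [seen]
∅ --1--> ∅  [seen]
{q,r,s} --0--> {q,r,s}  [seen]
{q,r,s} --1--> {p,q,r,s,t}  [new]
{p,q,r,s,t} --0--> {q,r,s}  [seen]
{p,q,r,s,t} --1--> {p,q,r,s,t}  [seen]
Reachable DFA states: {p}, ∅, {q,r,s}, {p,q,r,s,t}.

4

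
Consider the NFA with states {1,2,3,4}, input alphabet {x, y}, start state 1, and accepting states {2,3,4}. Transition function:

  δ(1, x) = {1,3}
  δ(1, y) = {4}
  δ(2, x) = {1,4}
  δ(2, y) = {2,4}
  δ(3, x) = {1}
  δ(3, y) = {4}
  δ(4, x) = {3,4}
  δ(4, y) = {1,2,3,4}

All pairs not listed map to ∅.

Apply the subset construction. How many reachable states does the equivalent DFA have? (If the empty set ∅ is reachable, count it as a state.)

6

Start state of the DFA: {1}.
{1} --x--> {1,3}  [new]
{1} --y--> {4}  [new]
{1,3} --x--> {1,3}  [seen]
{1,3} --y--> {4}  [seen]
{4} --x--> {3,4}  [new]
{4} --y--> {1,2,3,4}  [new]
{3,4} --x--> {1,3,4}  [new]
{3,4} --y--> {1,2,3,4}  [seen]
{1,2,3,4} --x--> {1,3,4}  [seen]
{1,2,3,4} --y--> {1,2,3,4}  [seen]
{1,3,4} --x--> {1,3,4}  [seen]
{1,3,4} --y--> {1,2,3,4}  [seen]
Reachable DFA states: {1}, {1,3}, {4}, {3,4}, {1,2,3,4}, {1,3,4}.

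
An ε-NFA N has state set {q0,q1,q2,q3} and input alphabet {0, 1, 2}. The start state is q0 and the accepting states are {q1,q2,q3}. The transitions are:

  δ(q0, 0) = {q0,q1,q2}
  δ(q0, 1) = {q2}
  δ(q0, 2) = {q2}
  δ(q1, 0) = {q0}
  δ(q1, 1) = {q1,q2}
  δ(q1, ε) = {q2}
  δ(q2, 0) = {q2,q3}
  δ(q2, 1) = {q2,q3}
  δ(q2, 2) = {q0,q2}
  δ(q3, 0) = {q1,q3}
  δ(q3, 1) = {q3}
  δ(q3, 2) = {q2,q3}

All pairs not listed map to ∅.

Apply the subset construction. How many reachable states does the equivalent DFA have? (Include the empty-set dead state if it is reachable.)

Start state of the DFA: {q0} (ε-closure of the NFA start).
{q0} --0--> {q0,q1,q2}  [new]
{q0} --1--> {q2}  [new]
{q0} --2--> {q2}  [seen]
{q0,q1,q2} --0--> {q0,q1,q2,q3}  [new]
{q0,q1,q2} --1--> {q1,q2,q3}  [new]
{q0,q1,q2} --2--> {q0,q2}  [new]
{q2} --0--> {q2,q3}  [new]
{q2} --1--> {q2,q3}  [seen]
{q2} --2--> {q0,q2}  [seen]
{q0,q1,q2,q3} --0--> {q0,q1,q2,q3}  [seen]
{q0,q1,q2,q3} --1--> {q1,q2,q3}  [seen]
{q0,q1,q2,q3} --2--> {q0,q2,q3}  [new]
{q1,q2,q3} --0--> {q0,q1,q2,q3}  [seen]
{q1,q2,q3} --1--> {q1,q2,q3}  [seen]
{q1,q2,q3} --2--> {q0,q2,q3}  [seen]
{q0,q2} --0--> {q0,q1,q2,q3}  [seen]
{q0,q2} --1--> {q2,q3}  [seen]
{q0,q2} --2--> {q0,q2}  [seen]
{q2,q3} --0--> {q1,q2,q3}  [seen]
{q2,q3} --1--> {q2,q3}  [seen]
{q2,q3} --2--> {q0,q2,q3}  [seen]
{q0,q2,q3} --0--> {q0,q1,q2,q3}  [seen]
{q0,q2,q3} --1--> {q2,q3}  [seen]
{q0,q2,q3} --2--> {q0,q2,q3}  [seen]
Reachable DFA states: {q0}, {q0,q1,q2}, {q2}, {q0,q1,q2,q3}, {q1,q2,q3}, {q0,q2}, {q2,q3}, {q0,q2,q3}.

8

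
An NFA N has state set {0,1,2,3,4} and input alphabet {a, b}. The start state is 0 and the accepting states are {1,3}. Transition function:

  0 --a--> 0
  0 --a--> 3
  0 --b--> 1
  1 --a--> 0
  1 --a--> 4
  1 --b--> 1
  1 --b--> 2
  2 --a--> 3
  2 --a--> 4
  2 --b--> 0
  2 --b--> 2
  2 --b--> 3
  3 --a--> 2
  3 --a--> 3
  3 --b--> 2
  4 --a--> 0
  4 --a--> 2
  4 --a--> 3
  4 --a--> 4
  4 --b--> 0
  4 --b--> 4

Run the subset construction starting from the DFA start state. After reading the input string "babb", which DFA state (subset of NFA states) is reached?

Start: {0}.
δ(0,b) = {1}.
Union: {1}.
After b: {1}.
δ(1,a) = {0,4}.
Union: {0,4}.
After a: {0,4}.
δ(0,b) = {1}; δ(4,b) = {0,4}.
Union: {0,1,4}.
After b: {0,1,4}.
δ(0,b) = {1}; δ(1,b) = {1,2}; δ(4,b) = {0,4}.
Union: {0,1,2,4}.
After b: {0,1,2,4}.

{0,1,2,4}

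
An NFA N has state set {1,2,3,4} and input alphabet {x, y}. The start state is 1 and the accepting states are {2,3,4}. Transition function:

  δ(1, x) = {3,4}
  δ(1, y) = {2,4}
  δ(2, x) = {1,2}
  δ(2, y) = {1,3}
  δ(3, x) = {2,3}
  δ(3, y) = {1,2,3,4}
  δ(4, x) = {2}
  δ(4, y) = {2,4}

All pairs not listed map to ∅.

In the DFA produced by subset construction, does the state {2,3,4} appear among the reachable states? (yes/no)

no

Start state of the DFA: {1}.
{1} --x--> {3,4}  [new]
{1} --y--> {2,4}  [new]
{3,4} --x--> {2,3}  [new]
{3,4} --y--> {1,2,3,4}  [new]
{2,4} --x--> {1,2}  [new]
{2,4} --y--> {1,2,3,4}  [seen]
{2,3} --x--> {1,2,3}  [new]
{2,3} --y--> {1,2,3,4}  [seen]
{1,2,3,4} --x--> {1,2,3,4}  [seen]
{1,2,3,4} --y--> {1,2,3,4}  [seen]
{1,2} --x--> {1,2,3,4}  [seen]
{1,2} --y--> {1,2,3,4}  [seen]
{1,2,3} --x--> {1,2,3,4}  [seen]
{1,2,3} --y--> {1,2,3,4}  [seen]
Reachable DFA states: {1}, {3,4}, {2,4}, {2,3}, {1,2,3,4}, {1,2}, {1,2,3}.
{2,3,4} is not among them.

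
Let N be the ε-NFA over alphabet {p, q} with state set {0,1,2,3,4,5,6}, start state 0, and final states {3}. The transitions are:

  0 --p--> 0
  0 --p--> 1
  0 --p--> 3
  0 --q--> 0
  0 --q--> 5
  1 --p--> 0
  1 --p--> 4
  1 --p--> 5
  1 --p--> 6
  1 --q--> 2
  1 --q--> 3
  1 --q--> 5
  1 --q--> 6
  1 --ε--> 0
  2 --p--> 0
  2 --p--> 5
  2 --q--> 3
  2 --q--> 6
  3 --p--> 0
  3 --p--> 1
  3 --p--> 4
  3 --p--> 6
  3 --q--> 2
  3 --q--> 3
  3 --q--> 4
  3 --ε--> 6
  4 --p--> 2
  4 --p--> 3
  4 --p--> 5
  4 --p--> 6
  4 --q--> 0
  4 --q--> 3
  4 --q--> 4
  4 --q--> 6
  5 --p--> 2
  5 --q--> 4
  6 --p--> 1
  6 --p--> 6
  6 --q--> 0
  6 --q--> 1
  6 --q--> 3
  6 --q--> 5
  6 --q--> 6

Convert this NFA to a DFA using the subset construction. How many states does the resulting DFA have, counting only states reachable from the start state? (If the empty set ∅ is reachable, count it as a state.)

9

Start state of the DFA: {0} (ε-closure of the NFA start).
{0} --p--> {0,1,3,6}  [new]
{0} --q--> {0,5}  [new]
{0,1,3,6} --p--> {0,1,3,4,5,6}  [new]
{0,1,3,6} --q--> {0,1,2,3,4,5,6}  [new]
{0,5} --p--> {0,1,2,3,6}  [new]
{0,5} --q--> {0,4,5}  [new]
{0,1,3,4,5,6} --p--> {0,1,2,3,4,5,6}  [seen]
{0,1,3,4,5,6} --q--> {0,1,2,3,4,5,6}  [seen]
{0,1,2,3,4,5,6} --p--> {0,1,2,3,4,5,6}  [seen]
{0,1,2,3,4,5,6} --q--> {0,1,2,3,4,5,6}  [seen]
{0,1,2,3,6} --p--> {0,1,3,4,5,6}  [seen]
{0,1,2,3,6} --q--> {0,1,2,3,4,5,6}  [seen]
{0,4,5} --p--> {0,1,2,3,5,6}  [new]
{0,4,5} --q--> {0,3,4,5,6}  [new]
{0,1,2,3,5,6} --p--> {0,1,2,3,4,5,6}  [seen]
{0,1,2,3,5,6} --q--> {0,1,2,3,4,5,6}  [seen]
{0,3,4,5,6} --p--> {0,1,2,3,4,5,6}  [seen]
{0,3,4,5,6} --q--> {0,1,2,3,4,5,6}  [seen]
Reachable DFA states: {0}, {0,1,3,6}, {0,5}, {0,1,3,4,5,6}, {0,1,2,3,4,5,6}, {0,1,2,3,6}, {0,4,5}, {0,1,2,3,5,6}, {0,3,4,5,6}.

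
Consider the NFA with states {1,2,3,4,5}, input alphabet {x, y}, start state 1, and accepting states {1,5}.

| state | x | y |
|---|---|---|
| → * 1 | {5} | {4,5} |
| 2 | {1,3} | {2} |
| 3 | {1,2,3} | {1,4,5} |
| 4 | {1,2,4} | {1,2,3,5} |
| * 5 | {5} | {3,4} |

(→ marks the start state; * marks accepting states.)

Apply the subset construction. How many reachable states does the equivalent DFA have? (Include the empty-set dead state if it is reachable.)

Start state of the DFA: {1}.
{1} --x--> {5}  [new]
{1} --y--> {4,5}  [new]
{5} --x--> {5}  [seen]
{5} --y--> {3,4}  [new]
{4,5} --x--> {1,2,4,5}  [new]
{4,5} --y--> {1,2,3,4,5}  [new]
{3,4} --x--> {1,2,3,4}  [new]
{3,4} --y--> {1,2,3,4,5}  [seen]
{1,2,4,5} --x--> {1,2,3,4,5}  [seen]
{1,2,4,5} --y--> {1,2,3,4,5}  [seen]
{1,2,3,4,5} --x--> {1,2,3,4,5}  [seen]
{1,2,3,4,5} --y--> {1,2,3,4,5}  [seen]
{1,2,3,4} --x--> {1,2,3,4,5}  [seen]
{1,2,3,4} --y--> {1,2,3,4,5}  [seen]
Reachable DFA states: {1}, {5}, {4,5}, {3,4}, {1,2,4,5}, {1,2,3,4,5}, {1,2,3,4}.

7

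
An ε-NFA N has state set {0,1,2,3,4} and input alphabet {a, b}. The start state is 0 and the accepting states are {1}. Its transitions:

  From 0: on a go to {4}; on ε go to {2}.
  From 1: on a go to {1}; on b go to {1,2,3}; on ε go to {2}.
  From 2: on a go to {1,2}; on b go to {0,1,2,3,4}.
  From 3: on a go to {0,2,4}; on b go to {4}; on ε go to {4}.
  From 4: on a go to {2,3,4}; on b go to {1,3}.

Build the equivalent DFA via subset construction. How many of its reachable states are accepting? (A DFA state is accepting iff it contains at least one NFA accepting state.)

3

Start state of the DFA: {0,2} (ε-closure of the NFA start).
{0,2} --a--> {1,2,4}  [new]
{0,2} --b--> {0,1,2,3,4}  [new]
{1,2,4} --a--> {1,2,3,4}  [new]
{1,2,4} --b--> {0,1,2,3,4}  [seen]
{0,1,2,3,4} --a--> {0,1,2,3,4}  [seen]
{0,1,2,3,4} --b--> {0,1,2,3,4}  [seen]
{1,2,3,4} --a--> {0,1,2,3,4}  [seen]
{1,2,3,4} --b--> {0,1,2,3,4}  [seen]
Reachable DFA states: {0,2}, {1,2,4}, {0,1,2,3,4}, {1,2,3,4}.
Accepting DFA states (contain an NFA accepting state): {1,2,4}, {0,1,2,3,4}, {1,2,3,4}.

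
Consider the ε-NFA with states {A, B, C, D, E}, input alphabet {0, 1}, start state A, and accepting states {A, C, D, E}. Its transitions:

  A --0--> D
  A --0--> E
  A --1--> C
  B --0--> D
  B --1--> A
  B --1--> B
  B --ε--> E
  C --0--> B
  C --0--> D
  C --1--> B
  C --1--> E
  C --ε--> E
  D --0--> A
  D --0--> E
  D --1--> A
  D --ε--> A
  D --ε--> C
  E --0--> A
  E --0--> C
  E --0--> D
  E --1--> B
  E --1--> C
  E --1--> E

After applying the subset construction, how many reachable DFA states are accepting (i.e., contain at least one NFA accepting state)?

Start state of the DFA: {A} (ε-closure of the NFA start).
{A} --0--> {A, C, D, E}  [new]
{A} --1--> {C, E}  [new]
{A, C, D, E} --0--> {A, B, C, D, E}  [new]
{A, C, D, E} --1--> {A, B, C, E}  [new]
{C, E} --0--> {A, B, C, D, E}  [seen]
{C, E} --1--> {B, C, E}  [new]
{A, B, C, D, E} --0--> {A, B, C, D, E}  [seen]
{A, B, C, D, E} --1--> {A, B, C, E}  [seen]
{A, B, C, E} --0--> {A, B, C, D, E}  [seen]
{A, B, C, E} --1--> {A, B, C, E}  [seen]
{B, C, E} --0--> {A, B, C, D, E}  [seen]
{B, C, E} --1--> {A, B, C, E}  [seen]
Reachable DFA states: {A}, {A, C, D, E}, {C, E}, {A, B, C, D, E}, {A, B, C, E}, {B, C, E}.
Accepting DFA states (contain an NFA accepting state): {A}, {A, C, D, E}, {C, E}, {A, B, C, D, E}, {A, B, C, E}, {B, C, E}.

6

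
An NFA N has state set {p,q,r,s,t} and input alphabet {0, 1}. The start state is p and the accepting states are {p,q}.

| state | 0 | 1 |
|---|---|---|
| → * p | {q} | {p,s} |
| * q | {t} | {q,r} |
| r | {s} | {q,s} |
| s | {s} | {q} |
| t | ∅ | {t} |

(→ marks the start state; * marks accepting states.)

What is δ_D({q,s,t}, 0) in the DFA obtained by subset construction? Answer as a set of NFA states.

δ(q,0) = {t}; δ(s,0) = {s}; δ(t,0) = ∅.
Union: {s,t}.

{s,t}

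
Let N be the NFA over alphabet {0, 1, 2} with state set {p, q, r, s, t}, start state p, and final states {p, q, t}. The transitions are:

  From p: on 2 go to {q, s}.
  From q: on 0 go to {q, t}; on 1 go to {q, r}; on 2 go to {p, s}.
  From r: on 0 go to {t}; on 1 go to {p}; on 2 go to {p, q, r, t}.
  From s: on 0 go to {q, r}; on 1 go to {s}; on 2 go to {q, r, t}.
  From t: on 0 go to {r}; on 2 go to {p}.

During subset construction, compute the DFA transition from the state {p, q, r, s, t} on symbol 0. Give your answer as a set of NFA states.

{q, r, t}

δ(p,0) = ∅; δ(q,0) = {q, t}; δ(r,0) = {t}; δ(s,0) = {q, r}; δ(t,0) = {r}.
Union: {q, r, t}.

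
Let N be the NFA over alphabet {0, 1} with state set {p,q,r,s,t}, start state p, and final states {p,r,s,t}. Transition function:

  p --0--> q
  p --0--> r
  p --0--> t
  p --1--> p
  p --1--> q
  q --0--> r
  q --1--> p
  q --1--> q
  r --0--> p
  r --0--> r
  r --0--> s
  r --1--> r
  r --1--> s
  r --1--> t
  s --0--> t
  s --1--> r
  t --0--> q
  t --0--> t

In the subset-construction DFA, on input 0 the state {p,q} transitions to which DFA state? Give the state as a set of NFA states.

δ(p,0) = {q,r,t}; δ(q,0) = {r}.
Union: {q,r,t}.

{q,r,t}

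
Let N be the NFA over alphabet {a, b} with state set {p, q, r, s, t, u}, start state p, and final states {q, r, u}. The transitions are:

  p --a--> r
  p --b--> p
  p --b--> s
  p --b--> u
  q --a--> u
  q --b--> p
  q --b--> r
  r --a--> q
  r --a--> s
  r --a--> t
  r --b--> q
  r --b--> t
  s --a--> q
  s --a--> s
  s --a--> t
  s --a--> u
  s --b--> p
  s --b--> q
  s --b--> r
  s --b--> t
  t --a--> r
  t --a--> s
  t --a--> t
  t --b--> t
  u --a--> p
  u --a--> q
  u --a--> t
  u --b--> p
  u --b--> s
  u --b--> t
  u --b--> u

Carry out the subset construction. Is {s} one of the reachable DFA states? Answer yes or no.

no

Start state of the DFA: {p}.
{p} --a--> {r}  [new]
{p} --b--> {p, s, u}  [new]
{r} --a--> {q, s, t}  [new]
{r} --b--> {q, t}  [new]
{p, s, u} --a--> {p, q, r, s, t, u}  [new]
{p, s, u} --b--> {p, q, r, s, t, u}  [seen]
{q, s, t} --a--> {q, r, s, t, u}  [new]
{q, s, t} --b--> {p, q, r, t}  [new]
{q, t} --a--> {r, s, t, u}  [new]
{q, t} --b--> {p, r, t}  [new]
{p, q, r, s, t, u} --a--> {p, q, r, s, t, u}  [seen]
{p, q, r, s, t, u} --b--> {p, q, r, s, t, u}  [seen]
{q, r, s, t, u} --a--> {p, q, r, s, t, u}  [seen]
{q, r, s, t, u} --b--> {p, q, r, s, t, u}  [seen]
{p, q, r, t} --a--> {q, r, s, t, u}  [seen]
{p, q, r, t} --b--> {p, q, r, s, t, u}  [seen]
{r, s, t, u} --a--> {p, q, r, s, t, u}  [seen]
{r, s, t, u} --b--> {p, q, r, s, t, u}  [seen]
{p, r, t} --a--> {q, r, s, t}  [new]
{p, r, t} --b--> {p, q, s, t, u}  [new]
{q, r, s, t} --a--> {q, r, s, t, u}  [seen]
{q, r, s, t} --b--> {p, q, r, t}  [seen]
{p, q, s, t, u} --a--> {p, q, r, s, t, u}  [seen]
{p, q, s, t, u} --b--> {p, q, r, s, t, u}  [seen]
Reachable DFA states: {p}, {r}, {p, s, u}, {q, s, t}, {q, t}, {p, q, r, s, t, u}, {q, r, s, t, u}, {p, q, r, t}, {r, s, t, u}, {p, r, t}, {q, r, s, t}, {p, q, s, t, u}.
{s} is not among them.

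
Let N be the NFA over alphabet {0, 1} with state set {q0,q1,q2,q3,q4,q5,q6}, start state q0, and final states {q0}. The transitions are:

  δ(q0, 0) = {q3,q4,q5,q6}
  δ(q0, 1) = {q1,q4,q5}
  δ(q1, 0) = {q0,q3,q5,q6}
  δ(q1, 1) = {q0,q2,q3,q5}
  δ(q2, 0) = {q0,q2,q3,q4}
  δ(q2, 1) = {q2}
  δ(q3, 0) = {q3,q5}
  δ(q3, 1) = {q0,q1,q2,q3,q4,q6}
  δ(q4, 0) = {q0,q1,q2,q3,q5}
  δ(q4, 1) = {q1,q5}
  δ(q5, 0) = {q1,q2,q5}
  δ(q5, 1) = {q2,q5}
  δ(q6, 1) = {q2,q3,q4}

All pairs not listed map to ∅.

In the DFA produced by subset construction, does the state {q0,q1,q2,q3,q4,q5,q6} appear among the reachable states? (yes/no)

yes

Start state of the DFA: {q0}.
{q0} --0--> {q3,q4,q5,q6}  [new]
{q0} --1--> {q1,q4,q5}  [new]
{q3,q4,q5,q6} --0--> {q0,q1,q2,q3,q5}  [new]
{q3,q4,q5,q6} --1--> {q0,q1,q2,q3,q4,q5,q6}  [new]
{q1,q4,q5} --0--> {q0,q1,q2,q3,q5,q6}  [new]
{q1,q4,q5} --1--> {q0,q1,q2,q3,q5}  [seen]
{q0,q1,q2,q3,q5} --0--> {q0,q1,q2,q3,q4,q5,q6}  [seen]
{q0,q1,q2,q3,q5} --1--> {q0,q1,q2,q3,q4,q5,q6}  [seen]
{q0,q1,q2,q3,q4,q5,q6} --0--> {q0,q1,q2,q3,q4,q5,q6}  [seen]
{q0,q1,q2,q3,q4,q5,q6} --1--> {q0,q1,q2,q3,q4,q5,q6}  [seen]
{q0,q1,q2,q3,q5,q6} --0--> {q0,q1,q2,q3,q4,q5,q6}  [seen]
{q0,q1,q2,q3,q5,q6} --1--> {q0,q1,q2,q3,q4,q5,q6}  [seen]
Reachable DFA states: {q0}, {q3,q4,q5,q6}, {q1,q4,q5}, {q0,q1,q2,q3,q5}, {q0,q1,q2,q3,q4,q5,q6}, {q0,q1,q2,q3,q5,q6}.
{q0,q1,q2,q3,q4,q5,q6} is among them.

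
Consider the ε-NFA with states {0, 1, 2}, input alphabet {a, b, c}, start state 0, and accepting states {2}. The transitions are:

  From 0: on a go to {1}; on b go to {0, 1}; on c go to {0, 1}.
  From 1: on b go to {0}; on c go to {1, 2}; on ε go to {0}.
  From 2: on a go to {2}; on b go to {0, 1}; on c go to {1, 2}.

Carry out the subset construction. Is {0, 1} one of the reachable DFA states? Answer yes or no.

Start state of the DFA: {0} (ε-closure of the NFA start).
{0} --a--> {0, 1}  [new]
{0} --b--> {0, 1}  [seen]
{0} --c--> {0, 1}  [seen]
{0, 1} --a--> {0, 1}  [seen]
{0, 1} --b--> {0, 1}  [seen]
{0, 1} --c--> {0, 1, 2}  [new]
{0, 1, 2} --a--> {0, 1, 2}  [seen]
{0, 1, 2} --b--> {0, 1}  [seen]
{0, 1, 2} --c--> {0, 1, 2}  [seen]
Reachable DFA states: {0}, {0, 1}, {0, 1, 2}.
{0, 1} is among them.

yes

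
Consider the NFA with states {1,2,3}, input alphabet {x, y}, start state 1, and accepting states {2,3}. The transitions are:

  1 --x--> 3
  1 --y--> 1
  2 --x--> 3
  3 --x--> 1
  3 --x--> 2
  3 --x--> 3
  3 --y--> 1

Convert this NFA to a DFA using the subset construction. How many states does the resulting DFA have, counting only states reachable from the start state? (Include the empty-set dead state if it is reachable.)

Start state of the DFA: {1}.
{1} --x--> {3}  [new]
{1} --y--> {1}  [seen]
{3} --x--> {1,2,3}  [new]
{3} --y--> {1}  [seen]
{1,2,3} --x--> {1,2,3}  [seen]
{1,2,3} --y--> {1}  [seen]
Reachable DFA states: {1}, {3}, {1,2,3}.

3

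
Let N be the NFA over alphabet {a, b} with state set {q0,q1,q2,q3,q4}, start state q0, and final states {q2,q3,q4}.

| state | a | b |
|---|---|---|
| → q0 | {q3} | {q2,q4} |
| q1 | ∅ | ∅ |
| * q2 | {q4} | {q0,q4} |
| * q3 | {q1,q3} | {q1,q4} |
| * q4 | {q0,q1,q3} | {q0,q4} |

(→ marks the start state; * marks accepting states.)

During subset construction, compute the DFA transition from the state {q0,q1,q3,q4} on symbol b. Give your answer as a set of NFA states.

{q0,q1,q2,q4}

δ(q0,b) = {q2,q4}; δ(q1,b) = ∅; δ(q3,b) = {q1,q4}; δ(q4,b) = {q0,q4}.
Union: {q0,q1,q2,q4}.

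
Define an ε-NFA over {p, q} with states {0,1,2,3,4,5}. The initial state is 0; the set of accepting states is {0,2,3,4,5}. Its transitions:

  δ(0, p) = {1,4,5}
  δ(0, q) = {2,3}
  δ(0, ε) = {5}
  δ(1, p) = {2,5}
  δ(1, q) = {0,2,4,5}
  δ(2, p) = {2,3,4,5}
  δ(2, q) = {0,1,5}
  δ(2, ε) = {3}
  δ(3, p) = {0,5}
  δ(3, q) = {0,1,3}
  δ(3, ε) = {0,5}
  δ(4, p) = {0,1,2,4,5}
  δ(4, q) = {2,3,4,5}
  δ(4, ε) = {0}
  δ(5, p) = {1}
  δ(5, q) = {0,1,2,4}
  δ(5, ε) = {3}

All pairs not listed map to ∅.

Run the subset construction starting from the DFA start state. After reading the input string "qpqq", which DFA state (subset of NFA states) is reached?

{0,1,2,3,4,5}

Start: {0,3,5}.
δ(0,q) = {2,3}; δ(3,q) = {0,1,3}; δ(5,q) = {0,1,2,4}.
Union: {0,1,2,3,4}.
ε-closure gives {0,1,2,3,4,5}.
After q: {0,1,2,3,4,5}.
δ(0,p) = {1,4,5}; δ(1,p) = {2,5}; δ(2,p) = {2,3,4,5}; δ(3,p) = {0,5}; δ(4,p) = {0,1,2,4,5}; δ(5,p) = {1}.
Union: {0,1,2,3,4,5}.
After p: {0,1,2,3,4,5}.
δ(0,q) = {2,3}; δ(1,q) = {0,2,4,5}; δ(2,q) = {0,1,5}; δ(3,q) = {0,1,3}; δ(4,q) = {2,3,4,5}; δ(5,q) = {0,1,2,4}.
Union: {0,1,2,3,4,5}.
After q: {0,1,2,3,4,5}.
δ(0,q) = {2,3}; δ(1,q) = {0,2,4,5}; δ(2,q) = {0,1,5}; δ(3,q) = {0,1,3}; δ(4,q) = {2,3,4,5}; δ(5,q) = {0,1,2,4}.
Union: {0,1,2,3,4,5}.
After q: {0,1,2,3,4,5}.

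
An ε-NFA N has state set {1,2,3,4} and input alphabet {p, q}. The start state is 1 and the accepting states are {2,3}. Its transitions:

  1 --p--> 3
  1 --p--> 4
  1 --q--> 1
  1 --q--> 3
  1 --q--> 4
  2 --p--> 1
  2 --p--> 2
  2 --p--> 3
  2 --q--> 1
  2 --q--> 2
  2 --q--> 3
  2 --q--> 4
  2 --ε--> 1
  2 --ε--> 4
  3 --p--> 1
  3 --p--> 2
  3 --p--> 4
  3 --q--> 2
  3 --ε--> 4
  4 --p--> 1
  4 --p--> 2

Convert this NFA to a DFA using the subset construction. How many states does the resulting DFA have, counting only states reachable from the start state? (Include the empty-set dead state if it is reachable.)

5

Start state of the DFA: {1} (ε-closure of the NFA start).
{1} --p--> {3,4}  [new]
{1} --q--> {1,3,4}  [new]
{3,4} --p--> {1,2,4}  [new]
{3,4} --q--> {1,2,4}  [seen]
{1,3,4} --p--> {1,2,3,4}  [new]
{1,3,4} --q--> {1,2,3,4}  [seen]
{1,2,4} --p--> {1,2,3,4}  [seen]
{1,2,4} --q--> {1,2,3,4}  [seen]
{1,2,3,4} --p--> {1,2,3,4}  [seen]
{1,2,3,4} --q--> {1,2,3,4}  [seen]
Reachable DFA states: {1}, {3,4}, {1,3,4}, {1,2,4}, {1,2,3,4}.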